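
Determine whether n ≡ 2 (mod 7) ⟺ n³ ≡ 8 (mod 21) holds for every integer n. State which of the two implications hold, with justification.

Both directions fail.

Forward direction. This fails: take n = 9. Then 9 ≡ 2 (mod 7), but 9³ = 729 ≡ 15 (mod 21), not 8.

Converse. This fails: take n = 8. Then 8³ = 512 ≡ 8 (mod 21), yet 8 ≡ 1 (mod 7), not 2.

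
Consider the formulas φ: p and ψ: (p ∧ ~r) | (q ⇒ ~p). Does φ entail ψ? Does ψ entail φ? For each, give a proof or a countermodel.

Forward direction. This fails. Under r = T, q = T, p = T, the left side is true but the right side is false.

Converse. This fails. Under r = F, q = F, p = F, the left side is false but the right side is true.

Neither direction holds.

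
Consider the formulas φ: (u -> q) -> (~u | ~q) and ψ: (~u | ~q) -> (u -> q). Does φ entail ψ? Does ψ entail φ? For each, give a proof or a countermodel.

Both directions fail.

(⇒) This fails. Under u = T, q = F, the left side is true but the right side is false.

(⇐) This fails. Under u = T, q = T, the left side is false but the right side is true.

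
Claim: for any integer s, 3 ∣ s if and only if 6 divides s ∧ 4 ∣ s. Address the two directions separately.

Only the converse holds.

(←) Suppose 6 ∣ s and 4 ∣ s. Any common multiple of 6 and 4 is a multiple of their lcm; here lcm(6, 4) = 6·4/gcd(6, 4) = 24/2 = 12, so 12 ∣ s. Since 3 ∣ 12, it follows that 3 ∣ s.

(→) This fails: take s = 3. Certainly 3 ∣ 3, but 6 ∤ 3.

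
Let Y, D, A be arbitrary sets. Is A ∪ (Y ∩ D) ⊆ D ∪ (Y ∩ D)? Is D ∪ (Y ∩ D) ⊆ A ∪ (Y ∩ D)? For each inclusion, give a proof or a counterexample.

Both inclusions fail.

(⟹) This inclusion fails. Take Y = ∅, D = ∅, A = {1}; then 1 ∈ A ∪ (Y ∩ D) but 1 ∉ D ∪ (Y ∩ D).

(⟸) This inclusion fails. Take Y = ∅, D = {1}, A = ∅; then 1 ∈ D ∪ (Y ∩ D) but 1 ∉ A ∪ (Y ∩ D).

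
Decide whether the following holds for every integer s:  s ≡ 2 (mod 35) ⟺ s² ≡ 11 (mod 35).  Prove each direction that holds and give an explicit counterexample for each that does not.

Neither implication holds.

(⟹) This fails: take s = 2. Then 2 ≡ 2 (mod 35), but 2² = 4 ≡ 4 (mod 35), not 11.

(⟸) This fails: take s = 9. Then 9² = 81 ≡ 11 (mod 35), yet 9 ≡ 9 (mod 35), not 2.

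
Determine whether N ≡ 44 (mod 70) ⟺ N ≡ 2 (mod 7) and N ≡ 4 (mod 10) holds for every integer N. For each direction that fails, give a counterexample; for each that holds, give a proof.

Equivalent; both directions hold.

(⇒) Suppose N ≡ 44 (mod 70); write N = 70j + 44. Since 7 ∣ 70, reducing mod 7 gives N ≡ 44 ≡ 2 (mod 7); since 10 ∣ 70, reducing mod 10 gives N ≡ 44 ≡ 4 (mod 10).

(⇐) Conversely, if N ≡ 2 (mod 7) and N ≡ 4 (mod 10), then by the Chinese remainder theorem N ≡ 44 (mod 70). This is exactly N ≡ 44 (mod 70).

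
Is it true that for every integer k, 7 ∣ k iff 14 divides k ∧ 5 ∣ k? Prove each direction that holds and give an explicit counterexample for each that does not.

(⇐) Suppose 14 ∣ k and 5 ∣ k. Any common multiple of 14 and 5 is a multiple of their lcm; here gcd(14, 5) = 1, so lcm(14, 5) = 14·5 = 70, so 70 ∣ k. Since 7 ∣ 70, it follows that 7 ∣ k.

(⇒) This fails: take k = 7. Certainly 7 ∣ 7, but 14 ∤ 7.

(⇒) fails; (⇐) holds.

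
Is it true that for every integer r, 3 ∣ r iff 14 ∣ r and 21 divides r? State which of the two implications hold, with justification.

Only the reverse direction holds.

Forward direction. This fails: take r = 3. Certainly 3 ∣ 3, but 14 ∤ 3.

Converse. Suppose 14 ∣ r and 21 ∣ r. Any common multiple of 14 and 21 is a multiple of their lcm; here lcm(14, 21) = 14·21/gcd(14, 21) = 294/7 = 42, so 42 ∣ r. Since 3 ∣ 42, it follows that 3 ∣ r.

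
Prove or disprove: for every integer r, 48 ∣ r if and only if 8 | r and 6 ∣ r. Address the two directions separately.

(←) This fails: take r = 24. Both 8 ∣ 24 and 6 ∣ 24, yet 24 is not a multiple of 48 (since 24 = 0·48 + 24), so 48 ∤ 24.

(→) If 48 ∣ r, write r = 48q. Since 48 = 6·8, r = 8·(6q), so 8 ∣ r; and since 48 = 8·6, r = 6·(8q), so 6 ∣ r.

The forward direction holds; the converse fails.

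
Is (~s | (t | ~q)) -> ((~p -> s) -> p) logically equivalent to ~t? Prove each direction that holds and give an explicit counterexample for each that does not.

(⇒) fails and (⇐) fails.

[⇒] This fails. Under q = F, p = F, s = F, t = T, the left side is true but the right side is false.

[⇐] This fails. Under q = F, p = F, s = T, t = F, the left side is false but the right side is true.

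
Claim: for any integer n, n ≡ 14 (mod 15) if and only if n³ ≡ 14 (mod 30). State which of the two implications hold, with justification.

(⇒) This fails: take n = 29. Then 29 ≡ 14 (mod 15), but 29³ = 24389 ≡ 29 (mod 30), not 14.

(⇐) Conversely, the residues r modulo 30 with r³ ≡ 14 (mod 30) are exactly {14}, and each is ≡ 14 (mod 15).

Not equivalent: only (⇐) holds.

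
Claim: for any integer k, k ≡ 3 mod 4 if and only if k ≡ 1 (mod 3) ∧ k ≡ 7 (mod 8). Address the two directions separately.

(⟹) This fails: k = 3 gives 3 ≡ 3 (mod 4) but 3 ≡ 0 (mod 3), so the conjunction on the right does not hold.

(⟸) Conversely, if k ≡ 1 (mod 3) and k ≡ 7 (mod 8), then by the Chinese remainder theorem k ≡ 7 (mod 24). Since 7 ≡ 3 (mod 4) and 4 ∣ 24, we get k ≡ 3 (mod 4).

Only the converse holds.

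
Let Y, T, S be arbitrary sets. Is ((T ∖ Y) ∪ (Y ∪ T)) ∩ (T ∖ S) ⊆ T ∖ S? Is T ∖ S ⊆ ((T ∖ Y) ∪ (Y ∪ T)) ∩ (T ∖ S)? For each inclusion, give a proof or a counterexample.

Both inclusions hold.

(⟸) Let x ∈ T ∖ S. Then either x ∈ T and x ∉ Y, S; or x ∈ Y ∩ T and x ∉ S. In each case x ∈ ((T ∖ Y) ∪ (Y ∪ T)) ∩ (T ∖ S), so T ∖ S ⊆ ((T ∖ Y) ∪ (Y ∪ T)) ∩ (T ∖ S).

(⟹) Let x ∈ ((T ∖ Y) ∪ (Y ∪ T)) ∩ (T ∖ S). Then either x ∈ T and x ∉ Y, S; or x ∈ Y ∩ T and x ∉ S. In each case x ∈ T ∖ S, so ((T ∖ Y) ∪ (Y ∪ T)) ∩ (T ∖ S) ⊆ T ∖ S.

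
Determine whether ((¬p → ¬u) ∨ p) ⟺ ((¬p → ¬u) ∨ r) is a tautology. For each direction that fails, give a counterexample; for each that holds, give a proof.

(⇒) holds; (⇐) fails.

(⇒) Assume the antecedent. If u is true, the antecedent forces (u = T, p = T, r = F) or (u = T, p = T, r = T), and (¬p → ¬u) ∨ r holds there. If u is false, (¬p → ¬u) ∨ r reduces to true regardless of the other variables. Either way (¬p → ¬u) ∨ r holds.

(⇐) This fails. Under u = T, p = F, r = T, the left side is false but the right side is true.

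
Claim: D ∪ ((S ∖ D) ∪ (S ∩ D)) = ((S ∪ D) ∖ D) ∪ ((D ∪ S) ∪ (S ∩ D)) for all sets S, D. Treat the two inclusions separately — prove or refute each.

(⟹) Let x ∈ D ∪ ((S ∖ D) ∪ (S ∩ D)). Then either x ∈ S and x ∉ D; or x ∈ D and x ∉ S; or x ∈ S ∩ D. In each case x ∈ ((S ∪ D) ∖ D) ∪ ((D ∪ S) ∪ (S ∩ D)), so D ∪ ((S ∖ D) ∪ (S ∩ D)) ⊆ ((S ∪ D) ∖ D) ∪ ((D ∪ S) ∪ (S ∩ D)).

(⟸) Let x ∈ ((S ∪ D) ∖ D) ∪ ((D ∪ S) ∪ (S ∩ D)). Then either x ∈ S and x ∉ D; or x ∈ D and x ∉ S; or x ∈ S ∩ D. In each case x ∈ D ∪ ((S ∖ D) ∪ (S ∩ D)), so ((S ∪ D) ∖ D) ∪ ((D ∪ S) ∪ (S ∩ D)) ⊆ D ∪ ((S ∖ D) ∪ (S ∩ D)).

The two sets are equal.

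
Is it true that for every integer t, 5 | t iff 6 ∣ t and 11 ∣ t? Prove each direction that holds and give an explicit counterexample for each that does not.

[⇒] This fails: take t = 5. Certainly 5 ∣ 5, but 6 ∤ 5.

[⇐] This fails: take t = 66. Both 6 ∣ 66 and 11 ∣ 66, yet 66 is not a multiple of 5 (since 66 = 13·5 + 1), so 5 ∤ 66.

Neither direction holds.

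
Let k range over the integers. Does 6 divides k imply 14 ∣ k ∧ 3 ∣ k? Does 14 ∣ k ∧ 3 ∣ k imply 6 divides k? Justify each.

Only the converse holds.

(⟸) Suppose 14 ∣ k and 3 ∣ k. Any common multiple of 14 and 3 is a multiple of their lcm; here gcd(14, 3) = 1, so lcm(14, 3) = 14·3 = 42, so 42 ∣ k. Since 6 ∣ 42, it follows that 6 ∣ k.

(⟹) This fails: take k = 6. Certainly 6 ∣ 6, but 14 ∤ 6.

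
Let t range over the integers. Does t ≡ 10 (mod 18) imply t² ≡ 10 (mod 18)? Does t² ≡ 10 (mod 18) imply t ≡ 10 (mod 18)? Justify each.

(⇒) Suppose t ≡ 10 (mod 18). Write t = 18j + 10. Then (18j + 10)² = 324j² + 360j + 100 = 18(18j² + 20j + 5) + 10, so t² ≡ 10 (mod 18).

(⇐) This fails: take t = 8. Then 8² = 64 ≡ 10 (mod 18), yet 8 ≡ 8 (mod 18), not 10.

The forward direction holds; the converse fails.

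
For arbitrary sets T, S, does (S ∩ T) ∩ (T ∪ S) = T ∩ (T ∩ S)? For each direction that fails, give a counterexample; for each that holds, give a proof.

(⟹) Let x ∈ (S ∩ T) ∩ (T ∪ S). Then x ∈ T ∩ S, from which x ∈ T ∩ (T ∩ S).

(⟸) Let x ∈ T ∩ (T ∩ S). Then x ∈ T ∩ S, from which x ∈ (S ∩ T) ∩ (T ∪ S).

The two sets are equal.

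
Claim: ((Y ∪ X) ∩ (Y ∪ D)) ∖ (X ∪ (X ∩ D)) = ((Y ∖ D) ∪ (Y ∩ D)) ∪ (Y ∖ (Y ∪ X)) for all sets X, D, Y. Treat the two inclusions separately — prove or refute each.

(⊆) Let x ∈ ((Y ∪ X) ∩ (Y ∪ D)) ∖ (X ∪ (X ∩ D)). Then either x ∈ Y and x ∉ X, D; or x ∈ D ∩ Y and x ∉ X. In each case x ∈ ((Y ∖ D) ∪ (Y ∩ D)) ∪ (Y ∖ (Y ∪ X)), so ((Y ∪ X) ∩ (Y ∪ D)) ∖ (X ∪ (X ∩ D)) ⊆ ((Y ∖ D) ∪ (Y ∩ D)) ∪ (Y ∖ (Y ∪ X)).

(⊇) This inclusion fails. Take X = {1}, D = ∅, Y = {1}; then 1 ∈ ((Y ∖ D) ∪ (Y ∩ D)) ∪ (Y ∖ (Y ∪ X)) but 1 ∉ ((Y ∪ X) ∩ (Y ∪ D)) ∖ (X ∪ (X ∩ D)).

Only the forward inclusion holds.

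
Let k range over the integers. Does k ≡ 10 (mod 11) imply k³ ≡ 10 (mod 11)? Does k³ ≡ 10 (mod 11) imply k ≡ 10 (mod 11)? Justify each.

Equivalent; both directions hold.

(⟹) Suppose k ≡ 10 (mod 11). Write k = 11j + 10. Then (11j + 10)³ = 1331j³ + 3630j² + 3300j + 1000 = 11(121j³ + 330j² + 300j + 90) + 10, so k³ ≡ 10 (mod 11).

(⟸) For the converse, argue contrapositively. If k ≢ 10 (mod 11), then k is congruent to one of 0, 1, 2, 3, 4, 5, 6, 7, 8, 9 modulo 11, and these give k³ ≡ 0, 1, 8, 5, 9, 4, 7, 2, 6, 3 respectively — never 10.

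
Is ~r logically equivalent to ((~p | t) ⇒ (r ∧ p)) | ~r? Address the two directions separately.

[⇒] Assume the antecedent. If p is true, ((~p | t) ⇒ (r ∧ p)) | ~r reduces to true regardless of the other variables. If p is false, the antecedent forces (p = F, r = F, t = F) or (p = F, r = F, t = T), and ((~p | t) ⇒ (r ∧ p)) | ~r holds there. Either way ((~p | t) ⇒ (r ∧ p)) | ~r holds.

[⇐] This fails. Under p = T, r = T, t = F, the left side is false but the right side is true.

Not equivalent: only (⇒) holds.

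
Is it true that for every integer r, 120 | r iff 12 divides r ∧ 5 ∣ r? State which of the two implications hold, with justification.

(⟹) If 120 ∣ r, write r = 120q. Since 120 = 10·12, r = 12·(10q), so 12 ∣ r; and since 120 = 24·5, r = 5·(24q), so 5 ∣ r.

(⟸) This fails: take r = 60. Both 12 ∣ 60 and 5 ∣ 60, yet 60 is not a multiple of 120 (since 60 = 0·120 + 60), so 120 ∤ 60.

Only the forward direction holds.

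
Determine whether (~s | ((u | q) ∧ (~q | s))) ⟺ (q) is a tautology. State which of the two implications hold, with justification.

The forward direction fails; the converse holds.

Forward direction. This fails. Under s = F, u = F, q = F, the left side is true but the right side is false.

Converse. Assume the antecedent. If s is true, the antecedent forces (s = T, u = F, q = T) or (s = T, u = T, q = T), and ~s | ((u | q) ∧ (~q | s)) holds there. If s is false, ~s | ((u | q) ∧ (~q | s)) reduces to true regardless of the other variables. Either way ~s | ((u | q) ∧ (~q | s)) holds.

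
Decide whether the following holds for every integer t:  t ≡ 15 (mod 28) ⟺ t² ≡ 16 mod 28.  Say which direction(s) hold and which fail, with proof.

(⇒) fails and (⇐) fails.

(⇒) This fails: take t = 15. Then 15 ≡ 15 (mod 28), but 15² = 225 ≡ 1 (mod 28), not 16.

(⇐) This fails: take t = 4. Then 4² = 16 ≡ 16 (mod 28), yet 4 ≡ 4 (mod 28), not 15.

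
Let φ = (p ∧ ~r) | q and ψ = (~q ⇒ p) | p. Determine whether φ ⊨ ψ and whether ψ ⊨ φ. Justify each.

The forward direction holds; the converse fails.

(→) Assume the antecedent. If q is true, (~q ⇒ p) | p reduces to true regardless of the other variables. If q is false, the antecedent forces (r = F, q = F, p = T), and (~q ⇒ p) | p holds there. Either way (~q ⇒ p) | p holds.

(←) This fails. Under r = T, q = F, p = T, the left side is false but the right side is true.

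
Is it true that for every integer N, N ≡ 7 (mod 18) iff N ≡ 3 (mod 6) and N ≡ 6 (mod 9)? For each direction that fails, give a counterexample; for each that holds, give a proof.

(⇒) fails and (⇐) fails.

(⟹) This fails: N = 7 gives 7 ≡ 7 (mod 18) but 7 ≡ 1 (mod 6), so the conjunction on the right does not hold.

(⟸) This fails: N = 15 satisfies both congruences on the right (15 ≡ 3 mod 6 and 15 ≡ 6 mod 9) yet 15 ≡ 15 (mod 18), not 7.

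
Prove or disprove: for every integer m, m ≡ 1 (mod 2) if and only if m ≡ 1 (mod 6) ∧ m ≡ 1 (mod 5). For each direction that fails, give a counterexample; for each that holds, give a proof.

Only the converse holds.

(⇒) This fails: m = 3 gives 3 ≡ 1 (mod 2) but 3 ≡ 3 (mod 6), so the conjunction on the right does not hold.

(⇐) Conversely, if m ≡ 1 (mod 6) and m ≡ 1 (mod 5), then by the Chinese remainder theorem m ≡ 1 (mod 30). Since 1 ≡ 1 (mod 2) and 2 ∣ 30, we get m ≡ 1 (mod 2).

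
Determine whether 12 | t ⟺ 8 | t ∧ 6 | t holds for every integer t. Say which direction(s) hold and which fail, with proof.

(→) This fails: take t = 12. Certainly 12 ∣ 12, but 8 ∤ 12.

(←) Suppose 8 ∣ t and 6 ∣ t. Any common multiple of 8 and 6 is a multiple of their lcm; here lcm(8, 6) = 8·6/gcd(8, 6) = 48/2 = 24, so 24 ∣ t. Since 12 ∣ 24, it follows that 12 ∣ t.

Only the reverse direction holds.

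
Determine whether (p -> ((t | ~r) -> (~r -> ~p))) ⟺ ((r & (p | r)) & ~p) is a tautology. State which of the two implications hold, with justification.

The forward direction fails; the converse holds.

(⟸) Assume the antecedent. If t is true, the antecedent forces (t = T, p = F, r = T), and p -> ((t | ~r) -> (~r -> ~p)) holds there. If t is false, the antecedent forces (t = F, p = F, r = T), and p -> ((t | ~r) -> (~r -> ~p)) holds there. Either way p -> ((t | ~r) -> (~r -> ~p)) holds.

(⟹) This fails. Under t = F, p = F, r = F, the left side is true but the right side is false.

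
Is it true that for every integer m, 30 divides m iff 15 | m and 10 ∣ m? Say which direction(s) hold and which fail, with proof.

(←) Suppose 15 ∣ m and 10 ∣ m. Any common multiple of 15 and 10 is a multiple of their lcm; here lcm(15, 10) = 15·10/gcd(15, 10) = 150/5 = 30, so 30 ∣ m.

(→) If 30 ∣ m, write m = 30q. Since 30 = 2·15, m = 15·(2q), so 15 ∣ m; and since 30 = 3·10, m = 10·(3q), so 10 ∣ m.

Both implications hold.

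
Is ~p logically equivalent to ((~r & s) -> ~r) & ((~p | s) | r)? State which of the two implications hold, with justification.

Not equivalent: only (⇒) holds.

[⇒] Assume the antecedent. If s is true, the consequent reduces to true regardless of the other variables. If s is false, the antecedent forces (s = F, r = F, p = F) or (s = F, r = T, p = F), and the consequent holds there. Either way the consequent holds.

[⇐] This fails. Under s = T, r = F, p = T, the left side is false but the right side is true.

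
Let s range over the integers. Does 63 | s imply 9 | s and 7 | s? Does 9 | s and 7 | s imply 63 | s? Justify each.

Both implications hold.

[⇒] If 63 ∣ s, write s = 63q. Since 63 = 7·9, s = 9·(7q), so 9 ∣ s; and since 63 = 9·7, s = 7·(9q), so 7 ∣ s.

[⇐] Suppose 9 ∣ s and 7 ∣ s. Any common multiple of 9 and 7 is a multiple of their lcm; here gcd(9, 7) = 1, so lcm(9, 7) = 9·7 = 63, so 63 ∣ s.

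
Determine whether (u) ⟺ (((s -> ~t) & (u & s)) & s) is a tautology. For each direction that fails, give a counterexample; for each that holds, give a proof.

Only the converse holds.

[⇒] This fails. Under u = T, s = F, t = F, the left side is true but the right side is false.

[⇐] Assume the antecedent. If u is true, u reduces to true regardless of the other variables. If u is false, the antecedent cannot hold. Either way u holds.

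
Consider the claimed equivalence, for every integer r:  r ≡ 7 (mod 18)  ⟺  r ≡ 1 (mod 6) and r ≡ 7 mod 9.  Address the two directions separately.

Both implications hold.

(⇒) Suppose r ≡ 7 (mod 18); write r = 18j + 7. Since 6 ∣ 18, reducing mod 6 gives r ≡ 7 ≡ 1 (mod 6); since 9 ∣ 18, reducing mod 9 gives r ≡ 7 (mod 9).

(⇐) Conversely, if r ≡ 1 (mod 6) and r ≡ 7 (mod 9), then by the Chinese remainder theorem r ≡ 7 (mod 18). This is exactly r ≡ 7 (mod 18).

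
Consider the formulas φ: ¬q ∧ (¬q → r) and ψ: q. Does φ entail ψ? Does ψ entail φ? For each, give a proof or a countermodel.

(⇒) fails and (⇐) fails.

[⇒] This fails. Under r = T, q = F, the left side is true but the right side is false.

[⇐] This fails. Under r = F, q = T, the left side is false but the right side is true.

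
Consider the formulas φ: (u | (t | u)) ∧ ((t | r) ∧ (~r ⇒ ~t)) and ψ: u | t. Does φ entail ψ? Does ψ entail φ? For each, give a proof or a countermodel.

Only the forward implication holds.

(→) Assume the antecedent. If u is true, u | t reduces to true regardless of the other variables. If u is false, the antecedent forces (u = F, r = T, t = T), and u | t holds there. Either way u | t holds.

(←) This fails. Under u = T, r = F, t = F, the left side is false but the right side is true.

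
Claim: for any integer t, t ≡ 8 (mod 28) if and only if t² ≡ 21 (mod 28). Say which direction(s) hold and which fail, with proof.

(→) This fails: take t = 8. Then 8 ≡ 8 (mod 28), but 8² = 64 ≡ 8 (mod 28), not 21.

(←) This fails: take t = 7. Then 7² = 49 ≡ 21 (mod 28), yet 7 ≡ 7 (mod 28), not 8.

(⇒) fails and (⇐) fails.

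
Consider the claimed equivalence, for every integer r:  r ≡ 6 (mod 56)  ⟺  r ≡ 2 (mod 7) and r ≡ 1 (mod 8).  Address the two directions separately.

[⇒] This fails: r = 6 gives 6 ≡ 6 (mod 56) but 6 ≡ 6 (mod 7), so the conjunction on the right does not hold.

[⇐] This fails: r = 9 satisfies both congruences on the right (9 ≡ 2 mod 7 and 9 ≡ 1 mod 8) yet 9 ≡ 9 (mod 56), not 6.

Neither direction holds.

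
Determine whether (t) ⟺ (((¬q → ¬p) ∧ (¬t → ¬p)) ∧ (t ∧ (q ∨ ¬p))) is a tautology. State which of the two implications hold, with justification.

The forward direction fails; the converse holds.

[⇒] This fails. Under p = T, q = F, t = T, the left side is true but the right side is false.

[⇐] Assume the antecedent. If p is true, the antecedent forces (p = T, q = T, t = T), and t holds there. If p is false, the antecedent forces (p = F, q = F, t = T) or (p = F, q = T, t = T), and t holds there. Either way t holds.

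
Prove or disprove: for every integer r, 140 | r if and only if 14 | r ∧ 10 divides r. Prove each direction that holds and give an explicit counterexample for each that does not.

(⟸) This fails: take r = 70. Both 14 ∣ 70 and 10 ∣ 70, yet 70 is not a multiple of 140 (since 70 = 0·140 + 70), so 140 ∤ 70.

(⟹) If 140 ∣ r, write r = 140q. Since 140 = 10·14, r = 14·(10q), so 14 ∣ r; and since 140 = 14·10, r = 10·(14q), so 10 ∣ r.

Only the forward implication holds.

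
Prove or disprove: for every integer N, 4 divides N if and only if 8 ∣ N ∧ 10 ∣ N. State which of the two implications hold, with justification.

The forward direction fails; the converse holds.

Converse. Suppose 8 ∣ N and 10 ∣ N. Any common multiple of 8 and 10 is a multiple of their lcm; here lcm(8, 10) = 8·10/gcd(8, 10) = 80/2 = 40, so 40 ∣ N. Since 4 ∣ 40, it follows that 4 ∣ N.

Forward direction. This fails: take N = 4. Certainly 4 ∣ 4, but 8 ∤ 4.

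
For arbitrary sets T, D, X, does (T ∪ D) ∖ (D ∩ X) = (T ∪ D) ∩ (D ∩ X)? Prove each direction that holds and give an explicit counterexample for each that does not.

(⟹) This inclusion fails. Take T = {1}, D = ∅, X = ∅; then 1 ∈ (T ∪ D) ∖ (D ∩ X) but 1 ∉ (T ∪ D) ∩ (D ∩ X).

(⟸) This inclusion fails. Take T = ∅, D = {1}, X = {1}; then 1 ∈ (T ∪ D) ∩ (D ∩ X) but 1 ∉ (T ∪ D) ∖ (D ∩ X).

Neither inclusion holds.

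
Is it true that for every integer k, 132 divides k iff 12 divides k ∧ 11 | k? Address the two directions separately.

Both implications hold.

(⇐) Suppose 12 ∣ k and 11 ∣ k. Any common multiple of 12 and 11 is a multiple of their lcm; here gcd(12, 11) = 1, so lcm(12, 11) = 12·11 = 132, so 132 ∣ k.

(⇒) If 132 ∣ k, write k = 132q. Since 132 = 11·12, k = 12·(11q), so 12 ∣ k; and since 132 = 12·11, k = 11·(12q), so 11 ∣ k.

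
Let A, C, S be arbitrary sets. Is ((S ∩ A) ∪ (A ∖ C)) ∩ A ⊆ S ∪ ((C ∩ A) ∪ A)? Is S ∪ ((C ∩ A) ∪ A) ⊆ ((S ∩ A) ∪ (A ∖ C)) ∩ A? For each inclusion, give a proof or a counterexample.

(⊇) This inclusion fails. Take A = {1}, C = {1}, S = ∅; then 1 ∈ S ∪ ((C ∩ A) ∪ A) but 1 ∉ ((S ∩ A) ∪ (A ∖ C)) ∩ A.

(⊆) Let x ∈ ((S ∩ A) ∪ (A ∖ C)) ∩ A. Then either x ∈ A and x ∉ C, S; or x ∈ A ∩ S and x ∉ C; or x ∈ A ∩ C ∩ S. In each case x ∈ S ∪ ((C ∩ A) ∪ A), so ((S ∩ A) ∪ (A ∖ C)) ∩ A ⊆ S ∪ ((C ∩ A) ∪ A).

The sets are not equal: only the forward inclusion holds.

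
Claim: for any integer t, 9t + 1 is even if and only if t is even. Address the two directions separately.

Neither implication holds.

(⇒) This fails: t = 1 gives 9t + 1 = 10, which is even, but 1 is odd, not even.

(⇐) This also fails: t = 0 is even, but 9t + 1 = 1 is odd, not even.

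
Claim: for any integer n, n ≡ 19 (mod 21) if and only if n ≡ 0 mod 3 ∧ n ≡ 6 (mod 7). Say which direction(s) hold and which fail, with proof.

(⟹) This fails: n = 19 gives 19 ≡ 19 (mod 21) but 19 ≡ 1 (mod 3), so the conjunction on the right does not hold.

(⟸) This fails: n = 6 satisfies both congruences on the right (6 ≡ 0 mod 3 and 6 ≡ 6 mod 7) yet 6 ≡ 6 (mod 21), not 19.

Both directions fail.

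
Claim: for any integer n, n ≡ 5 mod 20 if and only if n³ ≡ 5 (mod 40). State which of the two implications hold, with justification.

Only the converse holds.

(←) The residues r modulo 40 with r³ ≡ 5 (mod 40) are exactly {5}, and each is ≡ 5 (mod 20).

(→) This fails: take n = 25. Then 25 ≡ 5 (mod 20), but 25³ = 15625 ≡ 25 (mod 40), not 5.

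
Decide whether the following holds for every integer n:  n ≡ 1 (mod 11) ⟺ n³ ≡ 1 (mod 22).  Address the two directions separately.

(→) This fails: take n = 12. Then 12 ≡ 1 (mod 11), but 12³ = 1728 ≡ 12 (mod 22), not 1.

(←) Conversely, the residues r modulo 22 with r³ ≡ 1 (mod 22) are exactly {1}, and each is ≡ 1 (mod 11).

Only the reverse direction holds.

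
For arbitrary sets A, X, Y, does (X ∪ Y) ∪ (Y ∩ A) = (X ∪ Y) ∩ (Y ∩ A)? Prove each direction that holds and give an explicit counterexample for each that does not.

The sets are not equal: only the reverse inclusion holds.

(⊆) This inclusion fails. Take A = ∅, X = {1}, Y = ∅; then 1 ∈ (X ∪ Y) ∪ (Y ∩ A) but 1 ∉ (X ∪ Y) ∩ (Y ∩ A).

(⊇) Let x ∈ (X ∪ Y) ∩ (Y ∩ A). Then either x ∈ A ∩ Y and x ∉ X; or x ∈ A ∩ X ∩ Y. In each case x ∈ (X ∪ Y) ∪ (Y ∩ A), so (X ∪ Y) ∩ (Y ∩ A) ⊆ (X ∪ Y) ∪ (Y ∩ A).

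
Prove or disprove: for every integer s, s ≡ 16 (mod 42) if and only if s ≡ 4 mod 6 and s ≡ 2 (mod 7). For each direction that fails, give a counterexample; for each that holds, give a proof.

(⟹) Suppose s ≡ 16 (mod 42); write s = 42j + 16. Since 6 ∣ 42, reducing mod 6 gives s ≡ 16 ≡ 4 (mod 6); since 7 ∣ 42, reducing mod 7 gives s ≡ 16 ≡ 2 (mod 7).

(⟸) Conversely, if s ≡ 4 (mod 6) and s ≡ 2 (mod 7), then by the Chinese remainder theorem s ≡ 16 (mod 42). This is exactly s ≡ 16 (mod 42).

Both implications hold.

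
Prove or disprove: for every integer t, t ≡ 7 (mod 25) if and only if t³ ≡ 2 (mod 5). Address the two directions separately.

Neither direction holds.

(⇒) This fails: take t = 7. Then 7 ≡ 7 (mod 25), but 7³ = 343 ≡ 3 (mod 5), not 2.

(⇐) This fails: take t = 3. Then 3³ = 27 ≡ 2 (mod 5), yet 3 ≡ 3 (mod 25), not 7.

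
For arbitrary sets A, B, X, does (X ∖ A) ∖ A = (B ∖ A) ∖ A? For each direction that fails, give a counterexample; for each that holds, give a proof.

Neither inclusion holds.

(⊆) This inclusion fails. Take A = ∅, B = ∅, X = {1}; then 1 ∈ (X ∖ A) ∖ A but 1 ∉ (B ∖ A) ∖ A.

(⊇) This inclusion fails. Take A = ∅, B = {1}, X = ∅; then 1 ∈ (B ∖ A) ∖ A but 1 ∉ (X ∖ A) ∖ A.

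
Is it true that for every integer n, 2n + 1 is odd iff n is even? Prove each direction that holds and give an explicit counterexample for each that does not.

The forward direction fails; the converse holds.

(⇒) This fails: take n = 1. Then 2n + 1 = 3, which is odd, yet n = 1 is odd, not even.

(⇐) Suppose n is even. Since 2 is even, 2n is even for every n, so 2n + 1 has the same parity as 1, which is odd. Hence 2n + 1 is odd.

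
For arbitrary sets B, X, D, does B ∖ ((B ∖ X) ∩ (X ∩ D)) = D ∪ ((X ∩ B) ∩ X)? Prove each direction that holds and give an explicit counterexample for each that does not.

Both inclusions fail.

Forward inclusion. This inclusion fails. Take B = {1}, X = ∅, D = ∅; then 1 ∈ B ∖ ((B ∖ X) ∩ (X ∩ D)) but 1 ∉ D ∪ ((X ∩ B) ∩ X).

Reverse inclusion. This inclusion fails. Take B = ∅, X = ∅, D = {1}; then 1 ∈ D ∪ ((X ∩ B) ∩ X) but 1 ∉ B ∖ ((B ∖ X) ∩ (X ∩ D)).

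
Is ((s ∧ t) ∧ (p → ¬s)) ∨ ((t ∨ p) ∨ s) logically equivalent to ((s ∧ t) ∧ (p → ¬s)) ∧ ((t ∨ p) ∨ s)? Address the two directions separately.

Only the reverse direction holds.

(→) This fails. Under t = T, s = F, p = F, the left side is true but the right side is false.

(←) Assume the antecedent. If t is true, the consequent reduces to true regardless of the other variables. If t is false, the antecedent cannot hold. Either way the consequent holds.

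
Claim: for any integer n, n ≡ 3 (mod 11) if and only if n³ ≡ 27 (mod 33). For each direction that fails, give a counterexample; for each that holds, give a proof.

Only the converse holds.

(→) This fails: take n = 14. Then 14 ≡ 3 (mod 11), but 14³ = 2744 ≡ 5 (mod 33), not 27.

(←) Conversely, the residues r modulo 33 with r³ ≡ 27 (mod 33) are exactly {3}, and each is ≡ 3 (mod 11).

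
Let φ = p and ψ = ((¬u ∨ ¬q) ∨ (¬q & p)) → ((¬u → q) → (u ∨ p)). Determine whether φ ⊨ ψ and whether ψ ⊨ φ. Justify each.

(⟹) Assume the antecedent. If p is true, the consequent reduces to true regardless of the other variables. If p is false, the antecedent cannot hold. Either way the consequent holds.

(⟸) This fails. Under p = F, u = F, q = F, the left side is false but the right side is true.

(⇒) holds; (⇐) fails.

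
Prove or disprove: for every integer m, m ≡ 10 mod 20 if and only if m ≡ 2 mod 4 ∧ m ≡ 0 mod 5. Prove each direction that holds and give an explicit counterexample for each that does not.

(⇒) Suppose m ≡ 10 (mod 20); write m = 20j + 10. Since 4 ∣ 20, reducing mod 4 gives m ≡ 10 ≡ 2 (mod 4); since 5 ∣ 20, reducing mod 5 gives m ≡ 10 ≡ 0 (mod 5).

(⇐) Conversely, if m ≡ 2 (mod 4) and m ≡ 0 (mod 5), then by the Chinese remainder theorem m ≡ 10 (mod 20). This is exactly m ≡ 10 (mod 20).

Equivalent; both directions hold.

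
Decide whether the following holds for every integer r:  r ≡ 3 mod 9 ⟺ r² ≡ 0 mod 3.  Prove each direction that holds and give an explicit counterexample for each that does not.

Only the forward implication holds.

[⇐] This fails: take r = 0. Then 0² = 0 ≡ 0 (mod 3), yet 0 ≡ 0 (mod 9), not 3.

[⇒] Suppose r ≡ 3 (mod 9). Then r² ≡ 3² = 9 (mod 9), and since 3 ∣ 9, also r² ≡ 0 (mod 3).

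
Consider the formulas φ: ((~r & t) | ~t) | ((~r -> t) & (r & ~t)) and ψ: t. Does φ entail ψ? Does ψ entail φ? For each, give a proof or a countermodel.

(⇒) This fails. Under r = F, t = F, the left side is true but the right side is false.

(⇐) This fails. Under r = T, t = T, the left side is false but the right side is true.

Neither implication holds.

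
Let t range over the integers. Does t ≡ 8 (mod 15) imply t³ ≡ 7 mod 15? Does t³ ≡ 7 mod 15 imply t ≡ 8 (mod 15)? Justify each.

(→) This fails: take t = 8. Then 8 ≡ 8 (mod 15), but 8³ = 512 ≡ 2 (mod 15), not 7.

(←) This fails: take t = 13. Then 13³ = 2197 ≡ 7 (mod 15), yet 13 ≡ 13 (mod 15), not 8.

Both directions fail.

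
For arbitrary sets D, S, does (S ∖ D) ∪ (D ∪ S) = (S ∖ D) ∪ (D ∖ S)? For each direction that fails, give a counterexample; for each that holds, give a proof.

(⊆) This inclusion fails. Take D = {1}, S = {1}; then 1 ∈ (S ∖ D) ∪ (D ∪ S) but 1 ∉ (S ∖ D) ∪ (D ∖ S).

(⊇) Let x ∈ (S ∖ D) ∪ (D ∖ S). Then either x ∈ D and x ∉ S; or x ∈ S and x ∉ D. In each case x ∈ (S ∖ D) ∪ (D ∪ S), so (S ∖ D) ∪ (D ∖ S) ⊆ (S ∖ D) ∪ (D ∪ S).

The sets are not equal: only the reverse inclusion holds.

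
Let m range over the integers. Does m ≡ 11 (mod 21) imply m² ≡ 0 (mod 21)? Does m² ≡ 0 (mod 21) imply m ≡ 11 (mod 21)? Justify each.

(⇒) fails and (⇐) fails.

Forward direction. This fails: take m = 11. Then 11 ≡ 11 (mod 21), but 11² = 121 ≡ 16 (mod 21), not 0.

Converse. This fails: take m = 0. Then 0² = 0 ≡ 0 (mod 21), yet 0 ≡ 0 (mod 21), not 11.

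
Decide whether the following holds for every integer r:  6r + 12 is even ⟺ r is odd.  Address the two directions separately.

(←) Suppose r is odd. Since 6 is even, 6r is even for every r, so 6r + 12 has the same parity as 12, which is even. Hence 6r + 12 is even.

(→) This fails: take r = 0. Then 6r + 12 = 12, which is even, yet r = 0 is even, not odd.

The forward direction fails; the converse holds.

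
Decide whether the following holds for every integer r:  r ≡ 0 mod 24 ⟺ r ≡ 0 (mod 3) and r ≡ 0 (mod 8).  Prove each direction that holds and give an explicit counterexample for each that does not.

Equivalent; both directions hold.

(⟹) Suppose r ≡ 0 (mod 24); write r = 24j + 0. Since 3 ∣ 24, reducing mod 3 gives r ≡ 0 (mod 3); since 8 ∣ 24, reducing mod 8 gives r ≡ 0 (mod 8).

(⟸) Conversely, if r ≡ 0 (mod 3) and r ≡ 0 (mod 8), then by the Chinese remainder theorem r ≡ 0 (mod 24). This is exactly r ≡ 0 (mod 24).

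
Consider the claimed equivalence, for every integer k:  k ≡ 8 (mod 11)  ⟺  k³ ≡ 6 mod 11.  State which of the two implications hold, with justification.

(⟹) Suppose k ≡ 8 (mod 11). Write k = 11j + 8. Then (11j + 8)³ = 1331j³ + 2904j² + 2112j + 512 = 11(121j³ + 264j² + 192j + 46) + 6, so k³ ≡ 6 (mod 11).

(⟸) Conversely, suppose k³ ≡ 6 (mod 11). The only residue r in {0, …, 10} with r³ ≡ 6 (mod 11) is r = 8, so k ≡ 8 (mod 11).

Both directions hold; the statement is true.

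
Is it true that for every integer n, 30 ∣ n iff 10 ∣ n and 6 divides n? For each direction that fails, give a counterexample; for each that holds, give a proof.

Equivalent; both directions hold.

Forward direction. If 30 ∣ n, write n = 30q. Since 30 = 3·10, n = 10·(3q), so 10 ∣ n; and since 30 = 5·6, n = 6·(5q), so 6 ∣ n.

Converse. Suppose 10 ∣ n and 6 ∣ n. Any common multiple of 10 and 6 is a multiple of their lcm; here lcm(10, 6) = 10·6/gcd(10, 6) = 60/2 = 30, so 30 ∣ n.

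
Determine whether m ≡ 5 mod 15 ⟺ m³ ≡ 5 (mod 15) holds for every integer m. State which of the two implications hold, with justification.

The biconditional holds.

(←) Suppose m³ ≡ 5 (mod 15). The only residue r in {0, …, 14} with r³ ≡ 5 (mod 15) is r = 5, so m ≡ 5 (mod 15).

(→) Suppose m ≡ 5 mod 15. Write m = 15j + 5. Then (15j + 5)³ = 3375j³ + 3375j² + 1125j + 125 = 15(225j³ + 225j² + 75j + 8) + 5, so m³ ≡ 5 (mod 15).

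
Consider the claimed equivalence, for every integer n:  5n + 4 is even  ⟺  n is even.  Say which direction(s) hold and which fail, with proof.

(→) Suppose 5n + 4 is even. Since 5 is odd, 5n and n have the same parity, so 5n + 4 ≡ n + 4 (mod 2). As 4 is even, 5n + 4 is even exactly when n is even. Thus n is even.

(←) Conversely, suppose n is even; write n = 2j. Then 5n + 4 = 5·(2j) + 4 = 2·5j + 4, which is even.

Equivalent; both directions hold.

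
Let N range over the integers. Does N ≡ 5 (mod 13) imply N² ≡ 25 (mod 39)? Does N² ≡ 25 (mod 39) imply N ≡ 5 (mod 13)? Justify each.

(⟹) This fails: take N = 18. Then 18 ≡ 5 (mod 13), but 18² = 324 ≡ 12 (mod 39), not 25.

(⟸) This fails: take N = 8. Then 8² = 64 ≡ 25 (mod 39), yet 8 ≡ 8 (mod 13), not 5.

Both directions fail.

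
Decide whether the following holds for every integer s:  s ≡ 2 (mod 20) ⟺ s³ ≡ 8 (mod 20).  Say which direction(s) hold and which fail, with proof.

(⇒) holds; (⇐) fails.

(⇒) Suppose s ≡ 2 (mod 20). Write s = 20j + 2. Then (20j + 2)³ = 8000j³ + 2400j² + 240j + 8 = 20(400j³ + 120j² + 12j) + 8, so s³ ≡ 8 (mod 20).

(⇐) This fails: take s = 12. Then 12³ = 1728 ≡ 8 (mod 20), yet 12 ≡ 12 (mod 20), not 2.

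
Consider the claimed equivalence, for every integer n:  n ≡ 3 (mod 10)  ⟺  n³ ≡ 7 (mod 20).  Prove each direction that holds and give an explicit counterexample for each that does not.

(⟸) The residues r modulo 20 with r³ ≡ 7 (mod 20) are exactly {3}, and each is ≡ 3 (mod 10).

(⟹) This fails: take n = 13. Then 13 ≡ 3 (mod 10), but 13³ = 2197 ≡ 17 (mod 20), not 7.

The forward direction fails; the converse holds.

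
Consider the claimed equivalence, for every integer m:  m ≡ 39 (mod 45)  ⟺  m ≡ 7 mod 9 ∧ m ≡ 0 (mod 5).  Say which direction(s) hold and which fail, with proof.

Neither direction holds.

Forward direction. This fails: m = 39 gives 39 ≡ 39 (mod 45) but 39 ≡ 3 (mod 9), so the conjunction on the right does not hold.

Converse. This fails: m = 25 satisfies both congruences on the right (25 ≡ 7 mod 9 and 25 ≡ 0 mod 5) yet 25 ≡ 25 (mod 45), not 39.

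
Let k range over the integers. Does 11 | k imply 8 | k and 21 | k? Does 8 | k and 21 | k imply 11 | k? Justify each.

Neither direction holds.

Forward direction. This fails: take k = 11. Certainly 11 ∣ 11, but 8 ∤ 11.

Converse. This fails: take k = 168. Both 8 ∣ 168 and 21 ∣ 168, yet 168 is not a multiple of 11 (since 168 = 15·11 + 3), so 11 ∤ 168.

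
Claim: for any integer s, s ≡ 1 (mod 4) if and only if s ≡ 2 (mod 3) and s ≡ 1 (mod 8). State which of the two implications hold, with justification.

Only the reverse direction holds.

[⇒] This fails: s = 1 gives 1 ≡ 1 (mod 4) but 1 ≡ 1 (mod 3), so the conjunction on the right does not hold.

[⇐] Conversely, if s ≡ 2 (mod 3) and s ≡ 1 (mod 8), then by the Chinese remainder theorem s ≡ 17 (mod 24). Since 17 ≡ 1 (mod 4) and 4 ∣ 24, we get s ≡ 1 (mod 4).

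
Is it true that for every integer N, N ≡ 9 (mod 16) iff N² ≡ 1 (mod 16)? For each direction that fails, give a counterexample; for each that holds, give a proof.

(⟹) Suppose N ≡ 9 (mod 16). Write N = 16j + 9. Then (16j + 9)² = 256j² + 288j + 81 = 16(16j² + 18j + 5) + 1, so N² ≡ 1 (mod 16).

(⟸) This fails: take N = 1. Then 1² = 1 ≡ 1 (mod 16), yet 1 ≡ 1 (mod 16), not 9.

Only the forward implication holds.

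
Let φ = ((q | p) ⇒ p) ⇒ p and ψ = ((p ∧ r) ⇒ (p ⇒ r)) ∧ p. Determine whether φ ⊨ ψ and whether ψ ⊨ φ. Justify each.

Not equivalent: only (⇐) holds.

(⟹) This fails. Under q = T, r = F, p = F, the left side is true but the right side is false.

(⟸) Assume the antecedent. If q is true, ((q | p) ⇒ p) ⇒ p reduces to true regardless of the other variables. If q is false, the antecedent forces (q = F, r = F, p = T) or (q = F, r = T, p = T), and ((q | p) ⇒ p) ⇒ p holds there. Either way ((q | p) ⇒ p) ⇒ p holds.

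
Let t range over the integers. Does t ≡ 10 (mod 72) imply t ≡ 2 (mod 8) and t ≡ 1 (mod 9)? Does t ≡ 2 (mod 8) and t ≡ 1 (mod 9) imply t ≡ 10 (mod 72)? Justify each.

Equivalent; both directions hold.

(⇒) Suppose t ≡ 10 (mod 72); write t = 72j + 10. Since 8 ∣ 72, reducing mod 8 gives t ≡ 10 ≡ 2 (mod 8); since 9 ∣ 72, reducing mod 9 gives t ≡ 10 ≡ 1 (mod 9).

(⇐) Conversely, if t ≡ 2 (mod 8) and t ≡ 1 (mod 9), then by the Chinese remainder theorem t ≡ 10 (mod 72). This is exactly t ≡ 10 (mod 72).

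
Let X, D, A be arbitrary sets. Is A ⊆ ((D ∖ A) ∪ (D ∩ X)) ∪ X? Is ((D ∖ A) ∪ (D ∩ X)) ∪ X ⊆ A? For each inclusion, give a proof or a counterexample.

(⊆) fails and (⊇) fails.

(⊆) This inclusion fails. Take X = ∅, D = ∅, A = {1}; then 1 ∈ A but 1 ∉ ((D ∖ A) ∪ (D ∩ X)) ∪ X.

(⊇) This inclusion fails. Take X = {1}, D = ∅, A = ∅; then 1 ∈ ((D ∖ A) ∪ (D ∩ X)) ∪ X but 1 ∉ A.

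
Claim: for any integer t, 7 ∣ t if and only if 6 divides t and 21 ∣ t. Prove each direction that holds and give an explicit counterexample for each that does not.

Only the reverse direction holds.

(⇒) This fails: take t = 7. Certainly 7 ∣ 7, but 6 ∤ 7.

(⇐) Suppose 6 ∣ t and 21 ∣ t. Any common multiple of 6 and 21 is a multiple of their lcm; here lcm(6, 21) = 6·21/gcd(6, 21) = 126/3 = 42, so 42 ∣ t. Since 7 ∣ 42, it follows that 7 ∣ t.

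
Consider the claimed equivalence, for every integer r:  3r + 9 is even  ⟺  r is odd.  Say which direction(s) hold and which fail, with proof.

Equivalent; both directions hold.

[⇒] Suppose 3r + 9 is even. Since 3 is odd, 3r and r have the same parity, so 3r + 9 ≡ r + 9 (mod 2). As 9 is odd, 3r + 9 is even exactly when r is odd. Thus r is odd.

[⇐] Conversely, suppose r is odd; write r = 2j + 1. Then 3r + 9 = 3·(2j + 1) + 9 = 2·3j + 12, which is even.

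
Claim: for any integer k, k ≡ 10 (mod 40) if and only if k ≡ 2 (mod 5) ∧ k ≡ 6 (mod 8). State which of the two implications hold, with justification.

Neither implication holds.

(→) This fails: k = 10 gives 10 ≡ 10 (mod 40) but 10 ≡ 0 (mod 5), so the conjunction on the right does not hold.

(←) This fails: k = 22 satisfies both congruences on the right (22 ≡ 2 mod 5 and 22 ≡ 6 mod 8) yet 22 ≡ 22 (mod 40), not 10.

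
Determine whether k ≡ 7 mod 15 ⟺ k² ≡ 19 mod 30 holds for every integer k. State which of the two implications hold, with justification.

Neither implication holds.

Forward direction. This fails: take k = 22. Then 22 ≡ 7 (mod 15), but 22² = 484 ≡ 4 (mod 30), not 19.

Converse. This fails: take k = 13. Then 13² = 169 ≡ 19 (mod 30), yet 13 ≡ 13 (mod 15), not 7.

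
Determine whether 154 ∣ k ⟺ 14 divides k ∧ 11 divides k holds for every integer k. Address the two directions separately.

[⇒] If 154 ∣ k, write k = 154q. Since 154 = 11·14, k = 14·(11q), so 14 ∣ k; and since 154 = 14·11, k = 11·(14q), so 11 ∣ k.

[⇐] Suppose 14 ∣ k and 11 ∣ k. Any common multiple of 14 and 11 is a multiple of their lcm; here gcd(14, 11) = 1, so lcm(14, 11) = 14·11 = 154, so 154 ∣ k.

Both implications hold.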